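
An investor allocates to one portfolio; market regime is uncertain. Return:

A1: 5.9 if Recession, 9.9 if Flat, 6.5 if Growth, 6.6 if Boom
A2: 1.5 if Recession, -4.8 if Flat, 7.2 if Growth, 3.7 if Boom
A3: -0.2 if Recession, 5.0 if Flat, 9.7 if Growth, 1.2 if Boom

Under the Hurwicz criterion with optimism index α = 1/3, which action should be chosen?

A1

A1: 1/3·9.9 + 2/3·5.9 = 217/30
A2: 1/3·7.2 + 2/3·(-4.8) = -0.8
A3: 1/3·9.7 + 2/3·(-0.2) = 3.1
Highest Hurwicz score = 217/30 → A1.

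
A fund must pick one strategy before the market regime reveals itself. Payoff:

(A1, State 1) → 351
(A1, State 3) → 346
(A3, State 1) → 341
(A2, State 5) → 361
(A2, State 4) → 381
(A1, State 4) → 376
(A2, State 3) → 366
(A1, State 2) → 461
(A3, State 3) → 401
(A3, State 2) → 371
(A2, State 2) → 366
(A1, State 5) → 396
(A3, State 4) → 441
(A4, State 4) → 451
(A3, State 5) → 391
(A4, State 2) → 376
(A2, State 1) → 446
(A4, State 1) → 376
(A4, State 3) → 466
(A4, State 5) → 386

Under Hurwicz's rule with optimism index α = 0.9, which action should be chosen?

A1: 0.9·461 + 0.1·346 = 449.5
A2: 0.9·446 + 0.1·361 = 437.5
A3: 0.9·441 + 0.1·341 = 431
A4: 0.9·466 + 0.1·376 = 457
Highest Hurwicz score = 457 → A4.

A4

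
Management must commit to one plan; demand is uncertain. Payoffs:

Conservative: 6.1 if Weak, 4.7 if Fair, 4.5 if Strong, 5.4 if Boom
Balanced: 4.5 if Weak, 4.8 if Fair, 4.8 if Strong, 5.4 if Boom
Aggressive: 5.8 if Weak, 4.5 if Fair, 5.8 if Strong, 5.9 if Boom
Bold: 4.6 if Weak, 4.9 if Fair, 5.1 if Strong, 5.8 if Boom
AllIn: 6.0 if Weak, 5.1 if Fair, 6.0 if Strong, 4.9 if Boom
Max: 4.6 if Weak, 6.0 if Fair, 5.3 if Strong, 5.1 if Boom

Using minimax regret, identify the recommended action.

Column bests: Weak=6.1, Fair=6.0, Strong=6.0, Boom=5.9.
Conservative regrets: 0.0, 1.3, 1.5, 0.5 → max 1.5
Balanced regrets: 1.6, 1.2, 1.2, 0.5 → max 1.6
Aggressive regrets: 0.3, 1.5, 0.2, 0.0 → max 1.5
Bold regrets: 1.5, 1.1, 0.9, 0.1 → max 1.5
AllIn regrets: 0.1, 0.9, 0.0, 1.0 → max 1.0
Max regrets: 1.5, 0.0, 0.7, 0.8 → max 1.5
Smallest max regret = 1.0 → AllIn.

AllIn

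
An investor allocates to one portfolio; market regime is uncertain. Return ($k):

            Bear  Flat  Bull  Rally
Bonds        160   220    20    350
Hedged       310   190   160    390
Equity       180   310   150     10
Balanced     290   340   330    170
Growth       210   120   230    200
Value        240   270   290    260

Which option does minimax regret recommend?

Column bests: Bear=310, Flat=340, Bull=330, Rally=390.
Bonds regrets: 150, 120, 310, 40 → max 310
Hedged regrets: 0, 150, 170, 0 → max 170
Equity regrets: 130, 30, 180, 380 → max 380
Balanced regrets: 20, 0, 0, 220 → max 220
Growth regrets: 100, 220, 100, 190 → max 220
Value regrets: 70, 70, 40, 130 → max 130
Smallest max regret = 130 → Value.

Value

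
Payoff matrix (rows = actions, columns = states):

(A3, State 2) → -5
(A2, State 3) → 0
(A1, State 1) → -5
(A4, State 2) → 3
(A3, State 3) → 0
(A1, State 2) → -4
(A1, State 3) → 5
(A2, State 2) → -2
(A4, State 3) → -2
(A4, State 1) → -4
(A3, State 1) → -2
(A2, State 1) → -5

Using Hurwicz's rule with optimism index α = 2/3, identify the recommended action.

A1

A1: 2/3·5 + 1/3·(-5) = 5/3
A2: 2/3·0 + 1/3·(-5) = -5/3
A3: 2/3·0 + 1/3·(-5) = -5/3
A4: 2/3·3 + 1/3·(-4) = 2/3
Highest Hurwicz score = 5/3 → A1.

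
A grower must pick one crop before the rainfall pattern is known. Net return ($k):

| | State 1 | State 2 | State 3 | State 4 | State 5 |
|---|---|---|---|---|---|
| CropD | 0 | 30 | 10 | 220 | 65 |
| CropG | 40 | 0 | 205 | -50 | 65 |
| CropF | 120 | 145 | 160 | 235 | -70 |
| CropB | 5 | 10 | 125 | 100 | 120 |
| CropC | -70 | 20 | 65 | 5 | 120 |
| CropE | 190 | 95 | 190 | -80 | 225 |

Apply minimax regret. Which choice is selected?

CropB

Column bests: State 1=190, State 2=145, State 3=205, State 4=235, State 5=225.
CropD regrets: 190, 115, 195, 15, 160 → max 195
CropG regrets: 150, 145, 0, 285, 160 → max 285
CropF regrets: 70, 0, 45, 0, 295 → max 295
CropB regrets: 185, 135, 80, 135, 105 → max 185
CropC regrets: 260, 125, 140, 230, 105 → max 260
CropE regrets: 0, 50, 15, 315, 0 → max 315
Smallest max regret = 185 → CropB.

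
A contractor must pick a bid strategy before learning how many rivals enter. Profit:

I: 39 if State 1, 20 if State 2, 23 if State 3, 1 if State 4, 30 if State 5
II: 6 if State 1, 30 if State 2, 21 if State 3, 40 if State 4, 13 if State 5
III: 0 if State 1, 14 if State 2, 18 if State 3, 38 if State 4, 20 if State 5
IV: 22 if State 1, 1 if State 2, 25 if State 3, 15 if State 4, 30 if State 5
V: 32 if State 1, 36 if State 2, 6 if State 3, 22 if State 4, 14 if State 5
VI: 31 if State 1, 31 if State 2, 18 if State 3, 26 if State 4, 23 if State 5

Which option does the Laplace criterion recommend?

Row averages: I=22.6, II=22, III=18, IV=18.6, V=22, VI=25.8
Highest average = 25.8 → VI.

VI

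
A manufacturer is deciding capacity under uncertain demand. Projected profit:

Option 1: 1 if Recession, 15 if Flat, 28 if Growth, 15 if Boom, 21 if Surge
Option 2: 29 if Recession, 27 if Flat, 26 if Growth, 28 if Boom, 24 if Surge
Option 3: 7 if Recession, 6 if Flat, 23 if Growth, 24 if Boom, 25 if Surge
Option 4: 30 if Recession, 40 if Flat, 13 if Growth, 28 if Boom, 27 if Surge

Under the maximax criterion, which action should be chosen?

Row maxima: Option 1=28, Option 2=29, Option 3=25, Option 4=40
Best best-case = 40 → Option 4.

Option 4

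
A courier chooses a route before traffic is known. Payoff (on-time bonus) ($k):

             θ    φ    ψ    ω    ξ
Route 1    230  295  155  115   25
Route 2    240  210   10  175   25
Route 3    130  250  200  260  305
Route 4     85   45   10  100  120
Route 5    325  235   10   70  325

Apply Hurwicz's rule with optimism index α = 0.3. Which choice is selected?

Route 1: 0.3·295 + 0.7·25 = 106
Route 2: 0.3·240 + 0.7·10 = 79
Route 3: 0.3·305 + 0.7·130 = 182.5
Route 4: 0.3·120 + 0.7·10 = 43
Route 5: 0.3·325 + 0.7·10 = 104.5
Highest Hurwicz score = 182.5 → Route 3.

Route 3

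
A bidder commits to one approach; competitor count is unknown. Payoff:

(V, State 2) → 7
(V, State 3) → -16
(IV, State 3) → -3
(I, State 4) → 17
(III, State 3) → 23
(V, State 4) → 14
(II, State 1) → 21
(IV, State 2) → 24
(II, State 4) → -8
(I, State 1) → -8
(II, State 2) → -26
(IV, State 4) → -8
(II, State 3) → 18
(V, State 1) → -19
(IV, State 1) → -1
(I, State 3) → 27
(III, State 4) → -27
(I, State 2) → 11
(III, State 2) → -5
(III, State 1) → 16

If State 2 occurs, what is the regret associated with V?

17

Best payoff under State 2 is 24.
Regret = 24 − 7 = 17.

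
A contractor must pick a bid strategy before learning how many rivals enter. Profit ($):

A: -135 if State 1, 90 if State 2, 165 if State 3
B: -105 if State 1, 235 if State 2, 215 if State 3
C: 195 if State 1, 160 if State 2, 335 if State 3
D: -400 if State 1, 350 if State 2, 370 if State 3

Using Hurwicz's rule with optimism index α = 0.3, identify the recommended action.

C

A: 0.3·165 + 0.7·(-135) = -45
B: 0.3·235 + 0.7·(-105) = -3
C: 0.3·335 + 0.7·160 = 212.5
D: 0.3·370 + 0.7·(-400) = -169
Highest Hurwicz score = 212.5 → C.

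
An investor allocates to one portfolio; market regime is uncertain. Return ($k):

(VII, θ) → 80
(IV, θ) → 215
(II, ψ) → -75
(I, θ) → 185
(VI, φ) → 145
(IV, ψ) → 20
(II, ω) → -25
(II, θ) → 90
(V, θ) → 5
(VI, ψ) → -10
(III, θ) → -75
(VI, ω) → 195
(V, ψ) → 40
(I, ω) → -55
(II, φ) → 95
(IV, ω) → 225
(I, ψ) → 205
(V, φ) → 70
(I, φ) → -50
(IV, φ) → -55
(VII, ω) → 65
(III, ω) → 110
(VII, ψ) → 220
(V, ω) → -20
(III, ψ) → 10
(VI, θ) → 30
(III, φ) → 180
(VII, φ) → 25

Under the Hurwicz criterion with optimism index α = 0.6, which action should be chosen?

VII

I: 0.6·205 + 0.4·(-55) = 101
II: 0.6·95 + 0.4·(-75) = 27
III: 0.6·180 + 0.4·(-75) = 78
IV: 0.6·225 + 0.4·(-55) = 113
V: 0.6·70 + 0.4·(-20) = 34
VI: 0.6·195 + 0.4·(-10) = 113
VII: 0.6·220 + 0.4·25 = 142
Highest Hurwicz score = 142 → VII.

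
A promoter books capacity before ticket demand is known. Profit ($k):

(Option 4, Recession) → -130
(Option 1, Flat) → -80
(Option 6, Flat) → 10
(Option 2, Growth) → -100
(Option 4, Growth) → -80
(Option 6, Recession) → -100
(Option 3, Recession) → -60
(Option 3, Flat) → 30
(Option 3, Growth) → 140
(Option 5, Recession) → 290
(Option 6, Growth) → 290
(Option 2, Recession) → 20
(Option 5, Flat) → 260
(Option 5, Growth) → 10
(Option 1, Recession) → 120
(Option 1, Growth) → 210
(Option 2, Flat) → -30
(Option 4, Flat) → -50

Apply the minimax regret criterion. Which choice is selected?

Column bests: Recession=290, Flat=260, Growth=290.
Option 1 regrets: 170, 340, 80 → max 340
Option 2 regrets: 270, 290, 390 → max 390
Option 3 regrets: 350, 230, 150 → max 350
Option 4 regrets: 420, 310, 370 → max 420
Option 5 regrets: 0, 0, 280 → max 280
Option 6 regrets: 390, 250, 0 → max 390
Smallest max regret = 280 → Option 5.

Option 5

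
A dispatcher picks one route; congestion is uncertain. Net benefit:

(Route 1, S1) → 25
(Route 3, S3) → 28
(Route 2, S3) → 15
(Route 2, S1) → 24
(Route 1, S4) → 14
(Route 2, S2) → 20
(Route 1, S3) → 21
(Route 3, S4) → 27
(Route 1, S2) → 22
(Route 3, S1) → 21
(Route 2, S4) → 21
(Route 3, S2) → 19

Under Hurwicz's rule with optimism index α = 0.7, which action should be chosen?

Route 3

Route 1: 0.7·25 + 0.3·14 = 21.7
Route 2: 0.7·24 + 0.3·15 = 21.3
Route 3: 0.7·28 + 0.3·19 = 25.3
Highest Hurwicz score = 25.3 → Route 3.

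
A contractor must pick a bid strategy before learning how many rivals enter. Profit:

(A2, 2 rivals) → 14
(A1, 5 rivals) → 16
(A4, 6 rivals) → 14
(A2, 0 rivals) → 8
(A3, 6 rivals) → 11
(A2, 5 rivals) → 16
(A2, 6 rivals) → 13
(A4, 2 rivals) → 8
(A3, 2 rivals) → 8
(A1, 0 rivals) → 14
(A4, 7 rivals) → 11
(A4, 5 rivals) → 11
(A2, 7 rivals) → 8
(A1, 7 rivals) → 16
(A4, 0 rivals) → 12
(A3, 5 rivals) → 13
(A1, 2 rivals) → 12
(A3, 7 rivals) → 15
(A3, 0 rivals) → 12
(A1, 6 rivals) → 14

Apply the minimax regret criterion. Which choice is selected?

Column bests: 0 rivals=14, 2 rivals=14, 5 rivals=16, 6 rivals=14, 7 rivals=16.
A1 regrets: 0, 2, 0, 0, 0 → max 2
A2 regrets: 6, 0, 0, 1, 8 → max 8
A3 regrets: 2, 6, 3, 3, 1 → max 6
A4 regrets: 2, 6, 5, 0, 5 → max 6
Smallest max regret = 2 → A1.

A1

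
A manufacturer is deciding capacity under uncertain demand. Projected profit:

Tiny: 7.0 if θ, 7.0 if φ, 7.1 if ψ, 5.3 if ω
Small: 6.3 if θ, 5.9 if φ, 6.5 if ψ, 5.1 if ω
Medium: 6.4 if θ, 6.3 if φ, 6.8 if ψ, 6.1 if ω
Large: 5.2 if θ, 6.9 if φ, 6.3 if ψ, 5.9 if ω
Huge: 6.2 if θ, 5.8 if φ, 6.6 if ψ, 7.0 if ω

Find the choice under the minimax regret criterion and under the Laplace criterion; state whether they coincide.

minimax regret → Medium; laplace → Tiny (disagree)

Column bests: θ=7.0, φ=7.0, ψ=7.1, ω=7.0.
Tiny regrets: 0.0, 0.0, 0.0, 1.7 → max 1.7
Small regrets: 0.7, 1.1, 0.6, 1.9 → max 1.9
Medium regrets: 0.6, 0.7, 0.3, 0.9 → max 0.9
Large regrets: 1.8, 0.1, 0.8, 1.1 → max 1.8
Huge regrets: 0.8, 1.2, 0.5, 0.0 → max 1.2
Smallest max regret = 0.9 → Medium.
Row averages: Tiny=6.6, Small=5.95, Medium=6.4, Large=6.075, Huge=6.4
Highest average = 6.6 → Tiny.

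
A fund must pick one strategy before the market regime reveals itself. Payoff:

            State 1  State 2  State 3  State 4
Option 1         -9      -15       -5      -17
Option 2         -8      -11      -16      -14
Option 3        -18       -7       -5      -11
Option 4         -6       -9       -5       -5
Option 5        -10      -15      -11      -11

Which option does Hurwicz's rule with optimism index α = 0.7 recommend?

Option 1: 0.7·(-5) + 0.3·(-17) = -8.6
Option 2: 0.7·(-8) + 0.3·(-16) = -10.4
Option 3: 0.7·(-5) + 0.3·(-18) = -8.9
Option 4: 0.7·(-5) + 0.3·(-9) = -6.2
Option 5: 0.7·(-10) + 0.3·(-15) = -11.5
Highest Hurwicz score = -6.2 → Option 4.

Option 4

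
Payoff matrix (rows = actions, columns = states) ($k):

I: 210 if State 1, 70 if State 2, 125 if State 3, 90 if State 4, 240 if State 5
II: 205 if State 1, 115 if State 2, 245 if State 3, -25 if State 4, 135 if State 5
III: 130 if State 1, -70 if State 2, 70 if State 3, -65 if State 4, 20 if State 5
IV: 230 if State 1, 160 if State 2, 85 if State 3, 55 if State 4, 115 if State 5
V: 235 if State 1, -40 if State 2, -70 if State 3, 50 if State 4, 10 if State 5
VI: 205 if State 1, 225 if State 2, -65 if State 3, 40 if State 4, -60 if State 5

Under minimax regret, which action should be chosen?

II

Column bests: State 1=235, State 2=225, State 3=245, State 4=90, State 5=240.
I regrets: 25, 155, 120, 0, 0 → max 155
II regrets: 30, 110, 0, 115, 105 → max 115
III regrets: 105, 295, 175, 155, 220 → max 295
IV regrets: 5, 65, 160, 35, 125 → max 160
V regrets: 0, 265, 315, 40, 230 → max 315
VI regrets: 30, 0, 310, 50, 300 → max 310
Smallest max regret = 115 → II.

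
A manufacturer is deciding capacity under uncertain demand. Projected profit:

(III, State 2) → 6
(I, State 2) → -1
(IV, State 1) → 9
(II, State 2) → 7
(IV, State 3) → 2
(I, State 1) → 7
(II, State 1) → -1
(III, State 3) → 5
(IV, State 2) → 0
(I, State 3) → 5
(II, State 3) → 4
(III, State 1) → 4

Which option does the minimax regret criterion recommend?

III

Column bests: State 1=9, State 2=7, State 3=5.
I regrets: 2, 8, 0 → max 8
II regrets: 10, 0, 1 → max 10
III regrets: 5, 1, 0 → max 5
IV regrets: 0, 7, 3 → max 7
Smallest max regret = 5 → III.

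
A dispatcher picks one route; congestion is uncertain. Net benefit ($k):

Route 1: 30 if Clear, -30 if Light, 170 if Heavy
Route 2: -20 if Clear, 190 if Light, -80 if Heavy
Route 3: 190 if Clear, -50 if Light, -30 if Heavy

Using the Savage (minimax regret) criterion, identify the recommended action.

Column bests: Clear=190, Light=190, Heavy=170.
Route 1 regrets: 160, 220, 0 → max 220
Route 2 regrets: 210, 0, 250 → max 250
Route 3 regrets: 0, 240, 200 → max 240
Smallest max regret = 220 → Route 1.

Route 1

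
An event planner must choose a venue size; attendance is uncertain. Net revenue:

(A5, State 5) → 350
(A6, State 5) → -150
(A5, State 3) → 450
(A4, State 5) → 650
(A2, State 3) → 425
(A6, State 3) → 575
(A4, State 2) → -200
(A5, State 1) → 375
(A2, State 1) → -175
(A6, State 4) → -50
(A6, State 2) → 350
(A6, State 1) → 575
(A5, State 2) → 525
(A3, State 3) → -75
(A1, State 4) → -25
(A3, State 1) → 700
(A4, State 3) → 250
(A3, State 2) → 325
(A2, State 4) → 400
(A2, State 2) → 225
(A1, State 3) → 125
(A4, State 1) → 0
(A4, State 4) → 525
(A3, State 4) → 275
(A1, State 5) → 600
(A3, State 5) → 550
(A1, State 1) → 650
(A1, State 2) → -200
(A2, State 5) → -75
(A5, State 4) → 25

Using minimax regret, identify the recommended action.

Column bests: State 1=700, State 2=525, State 3=575, State 4=525, State 5=650.
A1 regrets: 50, 725, 450, 550, 50 → max 725
A2 regrets: 875, 300, 150, 125, 725 → max 875
A3 regrets: 0, 200, 650, 250, 100 → max 650
A4 regrets: 700, 725, 325, 0, 0 → max 725
A5 regrets: 325, 0, 125, 500, 300 → max 500
A6 regrets: 125, 175, 0, 575, 800 → max 800
Smallest max regret = 500 → A5.

A5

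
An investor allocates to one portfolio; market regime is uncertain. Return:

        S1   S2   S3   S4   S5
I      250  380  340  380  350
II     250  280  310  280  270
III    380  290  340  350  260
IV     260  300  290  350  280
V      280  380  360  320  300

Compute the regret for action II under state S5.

Best payoff under S5 is 350.
Regret = 350 − 270 = 80.

80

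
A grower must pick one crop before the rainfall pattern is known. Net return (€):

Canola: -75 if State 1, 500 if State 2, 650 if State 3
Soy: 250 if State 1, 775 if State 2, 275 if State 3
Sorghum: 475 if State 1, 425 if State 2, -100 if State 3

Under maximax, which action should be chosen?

Row maxima: Canola=650, Soy=775, Sorghum=475
Best best-case = 775 → Soy.

Soy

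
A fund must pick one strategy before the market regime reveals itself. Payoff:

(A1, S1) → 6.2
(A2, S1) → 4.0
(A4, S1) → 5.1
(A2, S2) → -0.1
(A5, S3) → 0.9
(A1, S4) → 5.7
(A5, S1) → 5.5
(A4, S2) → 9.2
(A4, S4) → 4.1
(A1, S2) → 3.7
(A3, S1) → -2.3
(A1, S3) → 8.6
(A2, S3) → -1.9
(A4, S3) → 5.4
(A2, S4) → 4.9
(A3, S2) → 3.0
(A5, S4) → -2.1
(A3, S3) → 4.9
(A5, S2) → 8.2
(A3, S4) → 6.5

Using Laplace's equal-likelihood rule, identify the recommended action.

Row averages: A1=6.05, A2=1.725, A3=3.025, A4=5.95, A5=3.125
Highest average = 6.05 → A1.

A1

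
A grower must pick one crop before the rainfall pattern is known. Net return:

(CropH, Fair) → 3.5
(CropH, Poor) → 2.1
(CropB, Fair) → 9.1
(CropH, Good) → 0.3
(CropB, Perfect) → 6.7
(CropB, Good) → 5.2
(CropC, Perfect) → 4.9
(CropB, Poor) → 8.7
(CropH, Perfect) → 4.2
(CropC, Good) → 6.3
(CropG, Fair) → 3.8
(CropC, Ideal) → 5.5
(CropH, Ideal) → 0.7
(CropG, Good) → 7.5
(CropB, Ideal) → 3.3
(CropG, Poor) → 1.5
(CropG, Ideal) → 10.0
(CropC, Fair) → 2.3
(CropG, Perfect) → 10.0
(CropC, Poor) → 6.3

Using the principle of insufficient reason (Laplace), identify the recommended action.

CropB

Row averages: CropG=6.56, CropB=6.6, CropH=2.16, CropC=5.06
Highest average = 6.6 → CropB.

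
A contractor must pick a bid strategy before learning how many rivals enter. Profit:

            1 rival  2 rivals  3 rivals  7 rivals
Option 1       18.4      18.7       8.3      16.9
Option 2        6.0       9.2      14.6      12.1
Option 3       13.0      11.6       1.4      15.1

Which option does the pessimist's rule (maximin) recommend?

Option 1

Row minima: Option 1=8.3, Option 2=6.0, Option 3=1.4
Best worst-case = 8.3 → Option 1.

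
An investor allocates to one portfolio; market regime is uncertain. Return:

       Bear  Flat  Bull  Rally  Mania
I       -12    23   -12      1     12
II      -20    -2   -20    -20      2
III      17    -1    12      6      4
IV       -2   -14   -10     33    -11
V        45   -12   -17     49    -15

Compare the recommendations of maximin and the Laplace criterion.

maximin → III; laplace → V (disagree)

Row minima: I=-12, II=-20, III=-1, IV=-14, V=-17
Best worst-case = -1 → III.
Row averages: I=2.4, II=-12, III=7.6, IV=-0.8, V=10
Highest average = 10 → V.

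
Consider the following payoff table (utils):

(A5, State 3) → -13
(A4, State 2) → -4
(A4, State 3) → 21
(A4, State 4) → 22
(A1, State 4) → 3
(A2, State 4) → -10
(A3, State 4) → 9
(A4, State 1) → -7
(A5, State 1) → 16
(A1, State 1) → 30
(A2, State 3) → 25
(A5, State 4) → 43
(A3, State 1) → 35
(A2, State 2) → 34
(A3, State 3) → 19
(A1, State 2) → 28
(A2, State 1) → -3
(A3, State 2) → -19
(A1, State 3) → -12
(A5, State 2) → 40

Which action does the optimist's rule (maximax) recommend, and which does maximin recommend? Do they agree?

maximax → A5; maximin → A4 (disagree)

Row maxima: A1=30, A2=34, A3=35, A4=22, A5=43
Best best-case = 43 → A5.
Row minima: A1=-12, A2=-10, A3=-19, A4=-7, A5=-13
Best worst-case = -7 → A4.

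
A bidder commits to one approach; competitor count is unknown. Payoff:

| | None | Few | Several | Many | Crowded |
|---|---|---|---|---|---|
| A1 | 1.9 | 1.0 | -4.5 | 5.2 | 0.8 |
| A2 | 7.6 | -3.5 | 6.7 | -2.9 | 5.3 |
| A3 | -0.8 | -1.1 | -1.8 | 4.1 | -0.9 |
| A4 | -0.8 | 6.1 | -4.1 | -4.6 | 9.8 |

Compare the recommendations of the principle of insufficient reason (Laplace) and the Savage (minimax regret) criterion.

laplace → A2; minimax regret → A2 (agree)

Row averages: A1=0.88, A2=2.64, A3=-0.1, A4=1.28
Highest average = 2.64 → A2.
Column bests: None=7.6, Few=6.1, Several=6.7, Many=5.2, Crowded=9.8.
A1 regrets: 5.7, 5.1, 11.2, 0.0, 9.0 → max 11.2
A2 regrets: 0.0, 9.6, 0.0, 8.1, 4.5 → max 9.6
A3 regrets: 8.4, 7.2, 8.5, 1.1, 10.7 → max 10.7
A4 regrets: 8.4, 0.0, 10.8, 9.8, 0.0 → max 10.8
Smallest max regret = 9.6 → A2.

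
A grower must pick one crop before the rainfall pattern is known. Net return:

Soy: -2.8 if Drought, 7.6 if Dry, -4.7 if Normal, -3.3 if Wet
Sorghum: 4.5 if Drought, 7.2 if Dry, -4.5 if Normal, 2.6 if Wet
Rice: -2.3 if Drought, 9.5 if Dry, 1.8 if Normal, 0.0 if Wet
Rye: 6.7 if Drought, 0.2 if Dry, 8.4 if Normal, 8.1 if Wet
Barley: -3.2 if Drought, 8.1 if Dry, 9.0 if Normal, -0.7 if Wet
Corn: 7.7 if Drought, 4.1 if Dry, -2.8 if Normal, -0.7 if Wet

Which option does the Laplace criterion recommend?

Row averages: Soy=-0.8, Sorghum=2.45, Rice=2.25, Rye=5.85, Barley=3.3, Corn=2.075
Highest average = 5.85 → Rye.

Rye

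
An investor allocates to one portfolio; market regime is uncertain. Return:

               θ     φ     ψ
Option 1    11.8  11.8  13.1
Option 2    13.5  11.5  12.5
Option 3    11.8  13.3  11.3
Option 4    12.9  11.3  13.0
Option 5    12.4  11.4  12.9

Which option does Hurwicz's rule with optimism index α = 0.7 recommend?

Option 2

Option 1: 0.7·13.1 + 0.3·11.8 = 12.71
Option 2: 0.7·13.5 + 0.3·11.5 = 12.9
Option 3: 0.7·13.3 + 0.3·11.3 = 12.7
Option 4: 0.7·13.0 + 0.3·11.3 = 12.49
Option 5: 0.7·12.9 + 0.3·11.4 = 12.45
Highest Hurwicz score = 12.9 → Option 2.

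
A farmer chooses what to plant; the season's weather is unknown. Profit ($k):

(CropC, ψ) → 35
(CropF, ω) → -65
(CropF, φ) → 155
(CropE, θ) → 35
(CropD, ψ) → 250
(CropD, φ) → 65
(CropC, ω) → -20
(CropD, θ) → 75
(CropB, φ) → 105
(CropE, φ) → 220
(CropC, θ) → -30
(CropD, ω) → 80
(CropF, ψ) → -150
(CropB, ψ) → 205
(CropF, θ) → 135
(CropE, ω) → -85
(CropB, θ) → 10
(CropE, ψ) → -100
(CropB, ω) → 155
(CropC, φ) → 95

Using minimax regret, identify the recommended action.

Column bests: θ=135, φ=220, ψ=250, ω=155.
CropE regrets: 100, 0, 350, 240 → max 350
CropB regrets: 125, 115, 45, 0 → max 125
CropC regrets: 165, 125, 215, 175 → max 215
CropD regrets: 60, 155, 0, 75 → max 155
CropF regrets: 0, 65, 400, 220 → max 400
Smallest max regret = 125 → CropB.

CropB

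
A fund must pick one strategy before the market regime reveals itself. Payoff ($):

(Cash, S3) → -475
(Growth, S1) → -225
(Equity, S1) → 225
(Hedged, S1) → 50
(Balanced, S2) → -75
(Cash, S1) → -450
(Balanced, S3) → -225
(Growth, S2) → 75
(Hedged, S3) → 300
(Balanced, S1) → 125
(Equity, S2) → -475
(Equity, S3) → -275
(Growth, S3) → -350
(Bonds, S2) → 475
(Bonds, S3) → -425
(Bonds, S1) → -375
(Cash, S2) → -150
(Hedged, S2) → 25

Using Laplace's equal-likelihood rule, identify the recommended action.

Row averages: Hedged=125, Balanced=-175/3, Equity=-175, Cash=-1075/3, Bonds=-325/3, Growth=-500/3
Highest average = 125 → Hedged.

Hedged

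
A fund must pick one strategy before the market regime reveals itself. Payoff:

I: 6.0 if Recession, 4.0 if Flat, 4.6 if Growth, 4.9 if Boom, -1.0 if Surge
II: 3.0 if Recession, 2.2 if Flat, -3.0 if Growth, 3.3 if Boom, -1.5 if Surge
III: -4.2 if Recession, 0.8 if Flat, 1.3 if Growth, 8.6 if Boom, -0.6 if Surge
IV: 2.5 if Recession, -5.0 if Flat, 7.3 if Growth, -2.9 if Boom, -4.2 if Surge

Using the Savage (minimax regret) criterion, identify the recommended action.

I

Column bests: Recession=6.0, Flat=4.0, Growth=7.3, Boom=8.6, Surge=-0.6.
I regrets: 0.0, 0.0, 2.7, 3.7, 0.4 → max 3.7
II regrets: 3.0, 1.8, 10.3, 5.3, 0.9 → max 10.3
III regrets: 10.2, 3.2, 6.0, 0.0, 0.0 → max 10.2
IV regrets: 3.5, 9.0, 0.0, 11.5, 3.6 → max 11.5
Smallest max regret = 3.7 → I.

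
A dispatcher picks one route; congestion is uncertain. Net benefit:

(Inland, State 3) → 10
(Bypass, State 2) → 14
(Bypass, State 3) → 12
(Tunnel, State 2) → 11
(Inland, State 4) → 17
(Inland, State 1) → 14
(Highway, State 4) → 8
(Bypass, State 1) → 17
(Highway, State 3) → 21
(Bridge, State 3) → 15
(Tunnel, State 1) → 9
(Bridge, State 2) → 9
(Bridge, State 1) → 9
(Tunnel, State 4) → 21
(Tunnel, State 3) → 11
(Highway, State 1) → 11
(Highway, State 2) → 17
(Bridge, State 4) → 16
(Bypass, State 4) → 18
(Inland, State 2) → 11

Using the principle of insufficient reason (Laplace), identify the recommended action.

Bypass

Row averages: Bridge=12.25, Bypass=15.25, Highway=14.25, Tunnel=13, Inland=13
Highest average = 15.25 → Bypass.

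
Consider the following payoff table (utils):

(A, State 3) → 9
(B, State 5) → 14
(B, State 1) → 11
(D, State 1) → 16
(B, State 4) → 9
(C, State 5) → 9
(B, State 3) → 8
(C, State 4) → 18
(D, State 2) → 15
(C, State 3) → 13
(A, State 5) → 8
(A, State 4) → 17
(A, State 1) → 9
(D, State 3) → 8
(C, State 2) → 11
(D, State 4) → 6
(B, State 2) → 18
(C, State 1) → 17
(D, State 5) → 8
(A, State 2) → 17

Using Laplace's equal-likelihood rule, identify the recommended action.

C

Row averages: A=12, B=12, C=13.6, D=10.6
Highest average = 13.6 → C.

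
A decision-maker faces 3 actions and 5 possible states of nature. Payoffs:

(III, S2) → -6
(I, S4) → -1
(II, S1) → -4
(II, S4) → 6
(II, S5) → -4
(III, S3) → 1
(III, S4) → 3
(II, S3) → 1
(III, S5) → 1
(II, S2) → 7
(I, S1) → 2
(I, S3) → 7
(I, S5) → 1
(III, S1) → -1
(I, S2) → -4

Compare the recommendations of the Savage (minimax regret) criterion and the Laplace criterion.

Column bests: S1=2, S2=7, S3=7, S4=6, S5=1.
I regrets: 0, 11, 0, 7, 0 → max 11
II regrets: 6, 0, 6, 0, 5 → max 6
III regrets: 3, 13, 6, 3, 0 → max 13
Smallest max regret = 6 → II.
Row averages: I=1, II=1.2, III=-0.4
Highest average = 1.2 → II.

minimax regret → II; laplace → II (agree)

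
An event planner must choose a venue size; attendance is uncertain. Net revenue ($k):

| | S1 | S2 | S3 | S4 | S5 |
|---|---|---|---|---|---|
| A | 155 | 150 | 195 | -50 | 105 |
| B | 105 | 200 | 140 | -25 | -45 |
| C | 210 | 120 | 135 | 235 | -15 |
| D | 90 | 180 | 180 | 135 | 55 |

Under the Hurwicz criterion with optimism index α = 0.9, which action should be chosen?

A: 0.9·195 + 0.1·(-50) = 170.5
B: 0.9·200 + 0.1·(-45) = 175.5
C: 0.9·235 + 0.1·(-15) = 210
D: 0.9·180 + 0.1·55 = 167.5
Highest Hurwicz score = 210 → C.

C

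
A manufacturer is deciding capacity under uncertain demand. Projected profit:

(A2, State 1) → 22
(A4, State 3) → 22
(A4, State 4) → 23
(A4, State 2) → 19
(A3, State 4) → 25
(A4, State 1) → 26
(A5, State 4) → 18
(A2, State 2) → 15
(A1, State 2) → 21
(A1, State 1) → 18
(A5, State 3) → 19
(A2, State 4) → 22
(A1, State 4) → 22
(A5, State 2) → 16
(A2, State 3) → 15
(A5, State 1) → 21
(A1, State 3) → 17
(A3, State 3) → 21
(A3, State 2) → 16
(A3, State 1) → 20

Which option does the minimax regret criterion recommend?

A4

Column bests: State 1=26, State 2=21, State 3=22, State 4=25.
A1 regrets: 8, 0, 5, 3 → max 8
A2 regrets: 4, 6, 7, 3 → max 7
A3 regrets: 6, 5, 1, 0 → max 6
A4 regrets: 0, 2, 0, 2 → max 2
A5 regrets: 5, 5, 3, 7 → max 7
Smallest max regret = 2 → A4.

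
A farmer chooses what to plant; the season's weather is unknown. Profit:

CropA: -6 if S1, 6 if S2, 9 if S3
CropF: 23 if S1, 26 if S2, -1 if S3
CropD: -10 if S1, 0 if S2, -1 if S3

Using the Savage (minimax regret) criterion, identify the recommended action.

CropF

Column bests: S1=23, S2=26, S3=9.
CropA regrets: 29, 20, 0 → max 29
CropF regrets: 0, 0, 10 → max 10
CropD regrets: 33, 26, 10 → max 33
Smallest max regret = 10 → CropF.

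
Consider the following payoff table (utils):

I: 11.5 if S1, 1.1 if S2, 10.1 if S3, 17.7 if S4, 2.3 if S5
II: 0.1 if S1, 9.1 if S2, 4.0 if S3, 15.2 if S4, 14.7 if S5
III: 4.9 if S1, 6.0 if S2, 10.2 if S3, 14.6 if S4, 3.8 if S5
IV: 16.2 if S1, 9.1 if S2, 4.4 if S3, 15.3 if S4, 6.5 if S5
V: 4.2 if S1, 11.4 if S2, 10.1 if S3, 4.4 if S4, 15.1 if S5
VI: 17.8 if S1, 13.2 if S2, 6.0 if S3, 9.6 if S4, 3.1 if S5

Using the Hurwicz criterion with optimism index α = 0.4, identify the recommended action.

I: 0.4·17.7 + 0.6·1.1 = 7.74
II: 0.4·15.2 + 0.6·0.1 = 6.14
III: 0.4·14.6 + 0.6·3.8 = 8.12
IV: 0.4·16.2 + 0.6·4.4 = 9.12
V: 0.4·15.1 + 0.6·4.2 = 8.56
VI: 0.4·17.8 + 0.6·3.1 = 8.98
Highest Hurwicz score = 9.12 → IV.

IV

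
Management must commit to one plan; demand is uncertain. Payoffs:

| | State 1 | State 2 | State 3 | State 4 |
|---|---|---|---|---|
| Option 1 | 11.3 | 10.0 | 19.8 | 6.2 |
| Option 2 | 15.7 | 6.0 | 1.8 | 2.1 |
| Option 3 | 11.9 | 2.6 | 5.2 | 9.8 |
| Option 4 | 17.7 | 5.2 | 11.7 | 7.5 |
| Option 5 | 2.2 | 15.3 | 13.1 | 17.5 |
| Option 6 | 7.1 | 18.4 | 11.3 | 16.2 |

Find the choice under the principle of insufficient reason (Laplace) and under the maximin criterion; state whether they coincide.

laplace → Option 6; maximin → Option 6 (agree)

Row averages: Option 1=11.825, Option 2=6.4, Option 3=7.375, Option 4=10.525, Option 5=12.025, Option 6=13.25
Highest average = 13.25 → Option 6.
Row minima: Option 1=6.2, Option 2=1.8, Option 3=2.6, Option 4=5.2, Option 5=2.2, Option 6=7.1
Best worst-case = 7.1 → Option 6.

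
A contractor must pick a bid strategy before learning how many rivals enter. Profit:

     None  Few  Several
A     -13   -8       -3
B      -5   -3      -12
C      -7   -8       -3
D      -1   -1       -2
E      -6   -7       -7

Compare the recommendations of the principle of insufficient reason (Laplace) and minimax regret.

Row averages: A=-8, B=-20/3, C=-6, D=-4/3, E=-20/3
Highest average = -4/3 → D.
Column bests: None=-1, Few=-1, Several=-2.
A regrets: 12, 7, 1 → max 12
B regrets: 4, 2, 10 → max 10
C regrets: 6, 7, 1 → max 7
D regrets: 0, 0, 0 → max 0
E regrets: 5, 6, 5 → max 6
Smallest max regret = 0 → D.

laplace → D; minimax regret → D (agree)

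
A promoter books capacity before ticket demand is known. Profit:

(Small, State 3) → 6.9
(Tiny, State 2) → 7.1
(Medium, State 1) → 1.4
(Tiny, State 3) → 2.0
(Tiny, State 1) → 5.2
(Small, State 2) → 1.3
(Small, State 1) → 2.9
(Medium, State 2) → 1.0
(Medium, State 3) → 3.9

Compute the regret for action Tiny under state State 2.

0.0

Best payoff under State 2 is 7.1.
Regret = 7.1 − 7.1 = 0.0.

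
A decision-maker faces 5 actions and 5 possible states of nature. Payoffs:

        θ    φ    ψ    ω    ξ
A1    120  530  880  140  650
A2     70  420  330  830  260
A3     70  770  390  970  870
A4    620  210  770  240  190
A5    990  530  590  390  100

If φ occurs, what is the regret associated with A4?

Best payoff under φ is 770.
Regret = 770 − 210 = 560.

560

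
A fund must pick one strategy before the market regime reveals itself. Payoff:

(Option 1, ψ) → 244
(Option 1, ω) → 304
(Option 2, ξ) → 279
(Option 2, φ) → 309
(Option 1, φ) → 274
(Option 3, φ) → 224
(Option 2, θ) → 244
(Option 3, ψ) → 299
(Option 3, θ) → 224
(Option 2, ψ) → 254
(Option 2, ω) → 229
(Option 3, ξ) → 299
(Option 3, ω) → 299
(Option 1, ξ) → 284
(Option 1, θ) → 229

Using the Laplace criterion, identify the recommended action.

Row averages: Option 1=267, Option 2=263, Option 3=269
Highest average = 269 → Option 3.

Option 3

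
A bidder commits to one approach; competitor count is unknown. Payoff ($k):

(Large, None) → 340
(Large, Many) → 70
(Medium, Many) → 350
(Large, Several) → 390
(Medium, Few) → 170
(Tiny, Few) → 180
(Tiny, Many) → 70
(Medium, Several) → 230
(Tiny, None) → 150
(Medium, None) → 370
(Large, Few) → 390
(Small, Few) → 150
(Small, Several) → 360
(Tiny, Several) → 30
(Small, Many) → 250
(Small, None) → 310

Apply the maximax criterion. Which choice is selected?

Large

Row maxima: Tiny=180, Small=360, Medium=370, Large=390
Best best-case = 390 → Large.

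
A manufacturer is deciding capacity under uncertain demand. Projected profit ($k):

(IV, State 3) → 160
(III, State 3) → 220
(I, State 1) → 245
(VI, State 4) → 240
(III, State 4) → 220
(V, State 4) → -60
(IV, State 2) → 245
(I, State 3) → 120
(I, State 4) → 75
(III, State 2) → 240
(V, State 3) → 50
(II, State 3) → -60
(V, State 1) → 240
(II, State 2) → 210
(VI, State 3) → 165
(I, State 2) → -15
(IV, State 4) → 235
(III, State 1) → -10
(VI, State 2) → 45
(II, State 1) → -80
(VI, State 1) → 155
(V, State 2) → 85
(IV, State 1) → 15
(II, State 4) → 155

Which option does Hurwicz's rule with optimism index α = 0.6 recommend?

VI

I: 0.6·245 + 0.4·(-15) = 141
II: 0.6·210 + 0.4·(-80) = 94
III: 0.6·240 + 0.4·(-10) = 140
IV: 0.6·245 + 0.4·15 = 153
V: 0.6·240 + 0.4·(-60) = 120
VI: 0.6·240 + 0.4·45 = 162
Highest Hurwicz score = 162 → VI.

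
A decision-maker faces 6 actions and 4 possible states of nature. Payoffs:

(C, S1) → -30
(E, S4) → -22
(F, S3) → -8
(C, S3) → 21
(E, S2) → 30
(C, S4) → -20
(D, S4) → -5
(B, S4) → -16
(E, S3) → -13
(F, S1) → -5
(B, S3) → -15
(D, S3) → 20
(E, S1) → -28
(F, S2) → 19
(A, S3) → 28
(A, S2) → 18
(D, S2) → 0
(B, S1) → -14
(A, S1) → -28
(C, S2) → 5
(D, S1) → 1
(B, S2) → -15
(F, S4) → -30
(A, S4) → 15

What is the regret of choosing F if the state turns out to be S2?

Best payoff under S2 is 30.
Regret = 30 − 19 = 11.

11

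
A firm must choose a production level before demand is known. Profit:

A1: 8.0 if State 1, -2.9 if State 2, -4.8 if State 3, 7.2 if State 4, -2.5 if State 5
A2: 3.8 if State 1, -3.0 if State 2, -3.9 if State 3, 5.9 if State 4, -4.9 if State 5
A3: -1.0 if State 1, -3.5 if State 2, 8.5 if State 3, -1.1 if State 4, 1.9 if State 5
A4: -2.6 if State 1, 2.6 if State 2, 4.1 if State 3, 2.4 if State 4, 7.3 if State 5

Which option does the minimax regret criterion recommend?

A3

Column bests: State 1=8.0, State 2=2.6, State 3=8.5, State 4=7.2, State 5=7.3.
A1 regrets: 0.0, 5.5, 13.3, 0.0, 9.8 → max 13.3
A2 regrets: 4.2, 5.6, 12.4, 1.3, 12.2 → max 12.4
A3 regrets: 9.0, 6.1, 0.0, 8.3, 5.4 → max 9.0
A4 regrets: 10.6, 0.0, 4.4, 4.8, 0.0 → max 10.6
Smallest max regret = 9.0 → A3.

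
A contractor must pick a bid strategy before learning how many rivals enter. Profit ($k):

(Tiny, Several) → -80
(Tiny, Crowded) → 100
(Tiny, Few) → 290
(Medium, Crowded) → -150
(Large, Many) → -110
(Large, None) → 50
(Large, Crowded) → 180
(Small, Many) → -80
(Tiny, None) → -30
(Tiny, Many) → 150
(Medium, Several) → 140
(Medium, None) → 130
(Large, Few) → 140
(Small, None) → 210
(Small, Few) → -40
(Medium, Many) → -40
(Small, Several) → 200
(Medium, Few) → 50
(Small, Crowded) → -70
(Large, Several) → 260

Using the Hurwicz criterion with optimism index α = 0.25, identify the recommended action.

Tiny: 0.25·290 + 0.75·(-80) = 12.5
Small: 0.25·210 + 0.75·(-80) = -7.5
Medium: 0.25·140 + 0.75·(-150) = -77.5
Large: 0.25·260 + 0.75·(-110) = -17.5
Highest Hurwicz score = 12.5 → Tiny.

Tiny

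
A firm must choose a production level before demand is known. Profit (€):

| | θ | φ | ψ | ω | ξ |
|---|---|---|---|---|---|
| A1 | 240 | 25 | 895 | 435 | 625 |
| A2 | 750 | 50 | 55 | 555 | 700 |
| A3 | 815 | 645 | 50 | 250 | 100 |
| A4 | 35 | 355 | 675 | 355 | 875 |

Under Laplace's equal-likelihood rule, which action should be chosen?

Row averages: A1=444, A2=422, A3=372, A4=459
Highest average = 459 → A4.

A4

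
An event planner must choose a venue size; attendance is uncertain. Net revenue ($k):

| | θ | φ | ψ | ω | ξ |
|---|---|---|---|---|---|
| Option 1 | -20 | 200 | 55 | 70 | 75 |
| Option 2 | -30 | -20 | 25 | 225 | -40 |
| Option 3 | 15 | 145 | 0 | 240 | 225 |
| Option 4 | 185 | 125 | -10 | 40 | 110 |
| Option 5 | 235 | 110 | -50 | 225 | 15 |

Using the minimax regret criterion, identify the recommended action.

Column bests: θ=235, φ=200, ψ=55, ω=240, ξ=225.
Option 1 regrets: 255, 0, 0, 170, 150 → max 255
Option 2 regrets: 265, 220, 30, 15, 265 → max 265
Option 3 regrets: 220, 55, 55, 0, 0 → max 220
Option 4 regrets: 50, 75, 65, 200, 115 → max 200
Option 5 regrets: 0, 90, 105, 15, 210 → max 210
Smallest max regret = 200 → Option 4.

Option 4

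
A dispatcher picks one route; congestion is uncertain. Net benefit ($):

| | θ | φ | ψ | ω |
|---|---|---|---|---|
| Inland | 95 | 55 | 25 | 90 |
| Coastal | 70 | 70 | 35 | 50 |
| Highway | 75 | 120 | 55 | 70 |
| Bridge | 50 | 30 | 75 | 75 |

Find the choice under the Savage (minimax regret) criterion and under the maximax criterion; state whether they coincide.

Column bests: θ=95, φ=120, ψ=75, ω=90.
Inland regrets: 0, 65, 50, 0 → max 65
Coastal regrets: 25, 50, 40, 40 → max 50
Highway regrets: 20, 0, 20, 20 → max 20
Bridge regrets: 45, 90, 0, 15 → max 90
Smallest max regret = 20 → Highway.
Row maxima: Inland=95, Coastal=70, Highway=120, Bridge=75
Best best-case = 120 → Highway.

minimax regret → Highway; maximax → Highway (agree)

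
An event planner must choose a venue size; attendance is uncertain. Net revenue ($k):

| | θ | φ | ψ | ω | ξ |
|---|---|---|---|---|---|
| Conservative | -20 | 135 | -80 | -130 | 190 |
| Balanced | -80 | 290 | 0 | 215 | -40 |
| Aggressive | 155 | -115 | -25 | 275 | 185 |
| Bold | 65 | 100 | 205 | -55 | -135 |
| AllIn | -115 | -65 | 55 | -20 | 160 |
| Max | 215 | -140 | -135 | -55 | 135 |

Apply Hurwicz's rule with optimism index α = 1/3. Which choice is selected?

Balanced

Conservative: 1/3·190 + 2/3·(-130) = -70/3
Balanced: 1/3·290 + 2/3·(-80) = 130/3
Aggressive: 1/3·275 + 2/3·(-115) = 15
Bold: 1/3·205 + 2/3·(-135) = -65/3
AllIn: 1/3·160 + 2/3·(-115) = -70/3
Max: 1/3·215 + 2/3·(-140) = -65/3
Highest Hurwicz score = 130/3 → Balanced.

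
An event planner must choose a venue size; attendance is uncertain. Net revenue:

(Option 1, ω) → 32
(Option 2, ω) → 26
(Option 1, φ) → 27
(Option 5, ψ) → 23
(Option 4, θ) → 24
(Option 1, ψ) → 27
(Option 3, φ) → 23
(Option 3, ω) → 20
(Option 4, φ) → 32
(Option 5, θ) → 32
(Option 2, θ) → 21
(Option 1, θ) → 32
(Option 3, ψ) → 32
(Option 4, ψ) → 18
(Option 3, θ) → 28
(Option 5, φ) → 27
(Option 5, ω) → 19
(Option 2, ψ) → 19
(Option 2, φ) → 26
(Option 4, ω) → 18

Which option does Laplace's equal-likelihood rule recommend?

Option 1

Row averages: Option 1=29.5, Option 2=23, Option 3=25.75, Option 4=23, Option 5=25.25
Highest average = 29.5 → Option 1.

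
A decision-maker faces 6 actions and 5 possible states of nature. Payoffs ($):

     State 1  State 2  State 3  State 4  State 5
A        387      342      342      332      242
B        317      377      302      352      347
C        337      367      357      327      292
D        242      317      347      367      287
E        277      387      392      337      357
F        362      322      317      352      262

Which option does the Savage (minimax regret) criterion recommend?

Column bests: State 1=387, State 2=387, State 3=392, State 4=367, State 5=357.
A regrets: 0, 45, 50, 35, 115 → max 115
B regrets: 70, 10, 90, 15, 10 → max 90
C regrets: 50, 20, 35, 40, 65 → max 65
D regrets: 145, 70, 45, 0, 70 → max 145
E regrets: 110, 0, 0, 30, 0 → max 110
F regrets: 25, 65, 75, 15, 95 → max 95
Smallest max regret = 65 → C.

C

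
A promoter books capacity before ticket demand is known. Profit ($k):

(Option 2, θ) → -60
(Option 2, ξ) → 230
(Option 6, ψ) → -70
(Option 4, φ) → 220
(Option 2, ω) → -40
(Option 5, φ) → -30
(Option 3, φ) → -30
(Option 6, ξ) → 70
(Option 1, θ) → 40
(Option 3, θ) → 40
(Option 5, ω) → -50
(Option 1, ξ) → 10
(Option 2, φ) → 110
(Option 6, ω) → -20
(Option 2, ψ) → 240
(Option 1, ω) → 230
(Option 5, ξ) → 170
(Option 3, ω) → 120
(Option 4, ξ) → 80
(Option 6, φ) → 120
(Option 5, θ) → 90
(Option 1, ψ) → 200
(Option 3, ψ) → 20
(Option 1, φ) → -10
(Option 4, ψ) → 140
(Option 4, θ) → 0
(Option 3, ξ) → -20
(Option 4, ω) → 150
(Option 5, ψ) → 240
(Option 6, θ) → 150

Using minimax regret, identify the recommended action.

Column bests: θ=150, φ=220, ψ=240, ω=230, ξ=230.
Option 1 regrets: 110, 230, 40, 0, 220 → max 230
Option 2 regrets: 210, 110, 0, 270, 0 → max 270
Option 3 regrets: 110, 250, 220, 110, 250 → max 250
Option 4 regrets: 150, 0, 100, 80, 150 → max 150
Option 5 regrets: 60, 250, 0, 280, 60 → max 280
Option 6 regrets: 0, 100, 310, 250, 160 → max 310
Smallest max regret = 150 → Option 4.

Option 4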